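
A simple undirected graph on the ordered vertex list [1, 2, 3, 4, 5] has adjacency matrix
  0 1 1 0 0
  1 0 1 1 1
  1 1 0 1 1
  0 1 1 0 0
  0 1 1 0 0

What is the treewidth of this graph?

A width-2 tree decomposition is:
Bags: B1 = {1, 2, 3}  B2 = {2, 3, 5}  B3 = {2, 3, 4}
Tree: B1–B2, B2–B3
Every bag has size at most 3, so the width is 3 − 1 = 2 and tw(G) ≤ 2. Conversely, {1, 2, 3} is a clique of size 3, and the vertices of any clique must share a bag in every tree decomposition; so some bag has ≥ 3 vertices and tw(G) ≥ 2. Therefore the treewidth is 2.

2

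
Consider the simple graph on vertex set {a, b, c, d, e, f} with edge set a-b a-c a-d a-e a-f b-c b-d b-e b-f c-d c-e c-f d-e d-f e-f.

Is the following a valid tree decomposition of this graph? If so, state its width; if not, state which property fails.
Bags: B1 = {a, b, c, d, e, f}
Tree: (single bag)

Vertex coverage: the bags together contain {a, b, c, d, e, f}, the full vertex set. Edge coverage: each edge of G has both endpoints in at least one bag. Running intersection: for every vertex, the bags containing it form a connected subtree. All three properties hold, so this is a valid tree decomposition of width max|bag| − 1 = 5, and hence tw(G) ≤ 5.

Yes; width 5.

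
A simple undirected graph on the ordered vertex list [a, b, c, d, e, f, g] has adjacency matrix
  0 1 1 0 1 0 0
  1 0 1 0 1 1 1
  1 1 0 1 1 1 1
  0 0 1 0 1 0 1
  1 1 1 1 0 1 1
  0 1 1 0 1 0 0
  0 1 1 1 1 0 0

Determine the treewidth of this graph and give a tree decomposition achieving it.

Each bag holds 4 vertices, so the decomposition has width 3, which upper-bounds the treewidth. On the other hand G contains the 4-clique {c, d, e, g}. A clique must lie in a single bag of any decomposition, so no decomposition can have width below 3. Combining the bounds, tw(G) = 3.

Treewidth 3.
One optimal decomposition is:
Bags: B1 = {a, b, c, e}  B2 = {b, c, e, g}  B3 = {c, d, e, g}  B4 = {b, c, e, f}
Tree: B1–B2, B2–B3, B1–B4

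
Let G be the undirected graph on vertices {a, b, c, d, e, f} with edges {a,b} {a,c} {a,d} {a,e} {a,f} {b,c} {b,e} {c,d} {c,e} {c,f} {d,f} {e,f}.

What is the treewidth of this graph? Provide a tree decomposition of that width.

Treewidth 3.
Bags: B1 = {a, b, c, e}  B2 = {a, c, e, f}  B3 = {a, c, d, f}
Tree: B1–B2, B2–B3

Every bag has size at most 4, so the width is 4 − 1 = 3 and tw(G) ≤ 3. Conversely, {a, c, d, f} is a clique of size 4, and the vertices of any clique must share a bag in every tree decomposition; so some bag has ≥ 4 vertices and tw(G) ≥ 3. Hence tw(G) = 3 exactly.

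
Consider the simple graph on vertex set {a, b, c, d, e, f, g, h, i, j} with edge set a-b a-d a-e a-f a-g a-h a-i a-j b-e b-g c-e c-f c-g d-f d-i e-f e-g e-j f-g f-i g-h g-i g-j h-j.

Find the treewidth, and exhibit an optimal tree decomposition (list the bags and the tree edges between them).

Treewidth 3.
One such decomposition:
Bags: B1 = {a, e, g, j}  B2 = {a, e, f, g}  B3 = {a, b, e, g}  B4 = {a, g, h, j}  B5 = {a, f, g, i}  B6 = {a, d, f, i}  B7 = {c, e, f, g}
Tree: B1–B2, B1–B3, B1–B4, B2–B5, B5–B6, B2–B7

The largest bag has 4 vertices, giving width 3; this decomposition certifies tw(G) ≤ 3. For the lower bound, the 4 vertices {a, d, f, i} are pairwise adjacent, and any tree decomposition puts a clique entirely inside one bag — forcing width ≥ 3. The upper and lower bounds meet at 3, so that is the treewidth.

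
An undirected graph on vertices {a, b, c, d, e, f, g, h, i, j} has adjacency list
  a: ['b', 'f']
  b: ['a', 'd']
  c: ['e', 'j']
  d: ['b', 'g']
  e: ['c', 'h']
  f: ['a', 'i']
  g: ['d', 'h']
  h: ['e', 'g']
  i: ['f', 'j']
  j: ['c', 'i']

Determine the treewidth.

2

A width-2 tree decomposition is:
Bags: B1 = {f, i, j}  B2 = {c, f, j}  B3 = {c, e, f}  B4 = {e, f, h}  B5 = {f, g, h}  B6 = {d, f, g}  B7 = {b, d, f}  B8 = {a, b, f}
Tree: B1–B2, B2–B3, B3–B4, B4–B5, B5–B6, B6–B7, B7–B8
Each bag holds 3 vertices, so the decomposition has width 2, which upper-bounds the treewidth. Since f–i–j–c–e–h–g–d–b–a–f is a cycle in G, G is not acyclic. Forests are exactly the graphs of treewidth ≤ 1, so tw(G) ≥ 2. The upper and lower bounds meet at 2, so that is the treewidth.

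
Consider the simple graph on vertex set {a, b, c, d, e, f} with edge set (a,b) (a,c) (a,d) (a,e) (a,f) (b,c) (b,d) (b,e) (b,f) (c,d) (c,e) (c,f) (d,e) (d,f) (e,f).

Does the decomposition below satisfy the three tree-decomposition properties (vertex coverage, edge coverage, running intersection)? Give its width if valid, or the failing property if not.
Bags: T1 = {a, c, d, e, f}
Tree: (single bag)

No — vertex b appears in no bag.

A tree decomposition must satisfy three properties: every vertex lies in some bag; for every edge, both endpoints lie together in some bag; and for every vertex, the bags containing it form a connected subtree. Here vertex b appears in no bag, so the decomposition is invalid.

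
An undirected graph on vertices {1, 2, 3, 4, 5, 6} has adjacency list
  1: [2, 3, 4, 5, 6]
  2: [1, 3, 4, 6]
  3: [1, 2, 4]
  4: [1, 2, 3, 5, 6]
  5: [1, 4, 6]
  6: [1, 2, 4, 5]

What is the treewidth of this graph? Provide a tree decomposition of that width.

Treewidth 3.
One optimal decomposition is:
Bags: B1 = {1, 4, 5, 6}  B2 = {1, 2, 4, 6}  B3 = {1, 2, 3, 4}
Tree: B1–B2, B2–B3

Each bag holds 4 vertices, so the decomposition has width 3, which upper-bounds the treewidth. On the other hand G contains the 4-clique {1, 2, 3, 4}. A clique must lie in a single bag of any decomposition, so no decomposition can have width below 3. The upper and lower bounds meet at 3, so that is the treewidth.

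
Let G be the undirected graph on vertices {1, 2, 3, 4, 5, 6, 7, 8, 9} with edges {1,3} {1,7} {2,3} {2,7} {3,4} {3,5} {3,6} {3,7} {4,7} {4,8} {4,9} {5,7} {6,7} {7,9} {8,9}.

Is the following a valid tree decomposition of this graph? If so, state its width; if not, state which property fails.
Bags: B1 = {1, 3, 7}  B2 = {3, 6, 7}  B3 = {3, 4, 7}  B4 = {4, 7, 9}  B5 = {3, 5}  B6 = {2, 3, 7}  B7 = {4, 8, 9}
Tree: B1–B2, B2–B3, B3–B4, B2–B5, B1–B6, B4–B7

A tree decomposition must satisfy three properties: every vertex lies in some bag; for every edge, both endpoints lie together in some bag; and for every vertex, the bags containing it form a connected subtree. Here edge (7,5) lies in no bag, so the decomposition is invalid.

No — edge (7,5) lies in no bag.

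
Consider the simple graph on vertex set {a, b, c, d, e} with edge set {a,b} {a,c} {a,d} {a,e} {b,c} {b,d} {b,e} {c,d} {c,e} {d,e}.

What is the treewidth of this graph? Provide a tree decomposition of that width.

Treewidth 4.
One optimal decomposition is:
Bags: B1 = {a, b, c, d, e}
Tree: (single bag)

With just one bag of size 5, the width is 5 − 1 = 4, so tw(G) ≤ 4. On the other hand G contains the 5-clique {a, b, c, d, e}. A clique must lie in a single bag of any decomposition, so no decomposition can have width below 4. Combining the bounds, tw(G) = 4.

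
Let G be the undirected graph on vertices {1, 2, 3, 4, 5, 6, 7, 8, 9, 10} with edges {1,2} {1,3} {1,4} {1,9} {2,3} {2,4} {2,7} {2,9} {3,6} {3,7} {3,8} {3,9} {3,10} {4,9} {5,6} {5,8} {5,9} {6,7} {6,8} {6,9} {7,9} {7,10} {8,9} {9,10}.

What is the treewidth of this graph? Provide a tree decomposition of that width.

Every bag has size at most 4, so the width is 4 − 1 = 3 and tw(G) ≤ 3. On the other hand G contains the 4-clique {3, 6, 8, 9}. A clique must lie in a single bag of any decomposition, so no decomposition can have width below 3. Combining the bounds, tw(G) = 3.

Treewidth 3.
One such decomposition:
Bags: B1 = {3, 7, 9, 10}  B2 = {3, 6, 7, 9}  B3 = {2, 3, 7, 9}  B4 = {1, 2, 3, 9}  B5 = {3, 6, 8, 9}  B6 = {1, 2, 4, 9}  B7 = {5, 6, 8, 9}
Tree: B1–B2, B1–B3, B3–B4, B2–B5, B4–B6, B5–B7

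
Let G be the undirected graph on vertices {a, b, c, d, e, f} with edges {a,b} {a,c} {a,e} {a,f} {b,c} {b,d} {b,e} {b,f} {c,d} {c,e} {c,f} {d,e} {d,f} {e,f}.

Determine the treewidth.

4

A width-4 tree decomposition is:
Bags: B1 = {b, c, d, e, f}  B2 = {a, b, c, e, f}
Tree: B1–B2
Each bag holds 5 vertices, so the decomposition has width 4, which upper-bounds the treewidth. Conversely, {b, c, d, e, f} is a clique of size 5, and the vertices of any clique must share a bag in every tree decomposition; so some bag has ≥ 5 vertices and tw(G) ≥ 4. Hence tw(G) = 4 exactly.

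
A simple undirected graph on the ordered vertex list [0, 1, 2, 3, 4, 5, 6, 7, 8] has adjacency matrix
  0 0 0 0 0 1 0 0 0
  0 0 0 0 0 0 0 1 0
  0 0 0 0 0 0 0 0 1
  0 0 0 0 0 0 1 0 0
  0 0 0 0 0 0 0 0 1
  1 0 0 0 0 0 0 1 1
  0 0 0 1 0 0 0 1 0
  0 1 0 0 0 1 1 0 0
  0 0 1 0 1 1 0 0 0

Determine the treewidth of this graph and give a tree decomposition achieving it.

The largest bag has 2 vertices, giving width 1; this decomposition certifies tw(G) ≤ 1. Any graph with an edge has treewidth ≥ 1, and G has the edge 5–7. Combining the bounds, tw(G) = 1.

Treewidth 1.
One such decomposition:
Bags: B1 = {5, 7}  B2 = {5, 8}  B3 = {2, 8}  B4 = {4, 8}  B5 = {6, 7}  B6 = {1, 7}  B7 = {3, 6}  B8 = {0, 5}
Tree: B1–B2, B2–B3, B2–B4, B1–B5, B5–B6, B5–B7, B1–B8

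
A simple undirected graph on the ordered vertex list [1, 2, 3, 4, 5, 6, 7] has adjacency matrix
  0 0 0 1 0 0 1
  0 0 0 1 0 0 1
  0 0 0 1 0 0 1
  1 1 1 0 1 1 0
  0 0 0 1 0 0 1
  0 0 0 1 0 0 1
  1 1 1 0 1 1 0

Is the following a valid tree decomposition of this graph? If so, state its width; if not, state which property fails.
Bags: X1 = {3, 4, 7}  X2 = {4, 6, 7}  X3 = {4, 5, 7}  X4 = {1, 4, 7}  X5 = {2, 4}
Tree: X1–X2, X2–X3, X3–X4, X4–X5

No — edge (7,2) lies in no bag.

A tree decomposition must satisfy three properties: every vertex lies in some bag; for every edge, both endpoints lie together in some bag; and for every vertex, the bags containing it form a connected subtree. Here edge (7,2) lies in no bag, so the decomposition is invalid.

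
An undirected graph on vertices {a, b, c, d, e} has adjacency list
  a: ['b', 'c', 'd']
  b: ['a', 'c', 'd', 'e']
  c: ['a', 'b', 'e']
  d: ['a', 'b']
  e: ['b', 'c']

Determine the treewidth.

2

A width-2 tree decomposition is:
Bags: B1 = {a, b, c}  B2 = {b, c, e}  B3 = {a, b, d}
Tree: B1–B2, B1–B3
Every bag has size at most 3, so the width is 3 − 1 = 2 and tw(G) ≤ 2. For the lower bound, the 3 vertices {a, b, d} are pairwise adjacent, and any tree decomposition puts a clique entirely inside one bag — forcing width ≥ 2. Combining the bounds, tw(G) = 2.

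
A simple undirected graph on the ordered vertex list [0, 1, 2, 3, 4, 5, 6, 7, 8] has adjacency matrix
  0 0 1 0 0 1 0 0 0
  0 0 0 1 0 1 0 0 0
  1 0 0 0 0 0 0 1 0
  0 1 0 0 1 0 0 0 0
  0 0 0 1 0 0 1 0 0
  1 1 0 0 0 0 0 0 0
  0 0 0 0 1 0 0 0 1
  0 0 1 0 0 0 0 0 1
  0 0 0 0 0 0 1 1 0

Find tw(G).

2

A width-2 tree decomposition is:
Bags: B1 = {6, 7, 8}  B2 = {4, 6, 7}  B3 = {3, 4, 7}  B4 = {1, 3, 7}  B5 = {1, 5, 7}  B6 = {0, 5, 7}  B7 = {0, 2, 7}
Tree: B1–B2, B2–B3, B3–B4, B4–B5, B5–B6, B6–B7
Every bag has size at most 3, so the width is 3 − 1 = 2 and tw(G) ≤ 2. The edges 7–8–6–4–3–1–5–0–2–7 form a cycle, so G is not a tree and its treewidth is at least 2. Therefore the treewidth is 2.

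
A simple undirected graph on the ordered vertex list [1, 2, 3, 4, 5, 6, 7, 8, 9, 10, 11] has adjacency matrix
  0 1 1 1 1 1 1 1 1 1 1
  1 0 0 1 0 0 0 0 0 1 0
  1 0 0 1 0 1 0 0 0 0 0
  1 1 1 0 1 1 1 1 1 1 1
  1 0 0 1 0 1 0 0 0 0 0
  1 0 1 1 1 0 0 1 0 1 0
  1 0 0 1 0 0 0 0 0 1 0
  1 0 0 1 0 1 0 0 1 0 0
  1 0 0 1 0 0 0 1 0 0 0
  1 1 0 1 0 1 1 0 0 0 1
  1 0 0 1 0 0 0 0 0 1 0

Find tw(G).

A width-3 tree decomposition is:
Bags: B1 = {1, 2, 4, 10}  B2 = {1, 4, 10, 11}  B3 = {1, 4, 6, 10}  B4 = {1, 4, 6, 8}  B5 = {1, 4, 8, 9}  B6 = {1, 4, 5, 6}  B7 = {1, 3, 4, 6}  B8 = {1, 4, 7, 10}
Tree: B1–B2, B1–B3, B3–B4, B4–B5, B3–B6, B3–B7, B3–B8
Each bag holds 4 vertices, so the decomposition has width 3, which upper-bounds the treewidth. For the lower bound, the 4 vertices {1, 2, 4, 10} are pairwise adjacent, and any tree decomposition puts a clique entirely inside one bag — forcing width ≥ 3. Combining the bounds, tw(G) = 3.

3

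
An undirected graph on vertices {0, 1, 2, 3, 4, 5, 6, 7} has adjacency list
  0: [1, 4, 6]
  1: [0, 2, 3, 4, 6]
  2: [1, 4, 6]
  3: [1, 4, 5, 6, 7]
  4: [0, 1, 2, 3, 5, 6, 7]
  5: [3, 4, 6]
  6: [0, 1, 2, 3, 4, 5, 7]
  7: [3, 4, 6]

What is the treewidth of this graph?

3

A width-3 tree decomposition is:
Bags: B1 = {3, 4, 5, 6}  B2 = {1, 3, 4, 6}  B3 = {1, 2, 4, 6}  B4 = {3, 4, 6, 7}  B5 = {0, 1, 4, 6}
Tree: B1–B2, B2–B3, B1–B4, B3–B5
The largest bag has 4 vertices, giving width 3; this decomposition certifies tw(G) ≤ 3. Conversely, {0, 1, 4, 6} is a clique of size 4, and the vertices of any clique must share a bag in every tree decomposition; so some bag has ≥ 4 vertices and tw(G) ≥ 3. Hence tw(G) = 3 exactly.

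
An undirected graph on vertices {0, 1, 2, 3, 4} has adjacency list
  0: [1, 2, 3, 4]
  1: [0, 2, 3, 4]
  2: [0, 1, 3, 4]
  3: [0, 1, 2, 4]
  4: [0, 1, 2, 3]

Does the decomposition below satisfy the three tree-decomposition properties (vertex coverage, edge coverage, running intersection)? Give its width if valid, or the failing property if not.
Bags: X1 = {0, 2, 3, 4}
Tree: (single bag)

No — vertex 1 appears in no bag.

A tree decomposition must satisfy three properties: every vertex lies in some bag; for every edge, both endpoints lie together in some bag; and for every vertex, the bags containing it form a connected subtree. Here vertex 1 appears in no bag, so the decomposition is invalid.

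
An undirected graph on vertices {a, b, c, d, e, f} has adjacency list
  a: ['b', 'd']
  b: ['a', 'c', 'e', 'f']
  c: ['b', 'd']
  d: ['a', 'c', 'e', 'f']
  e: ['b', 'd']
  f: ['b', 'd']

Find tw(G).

2

A width-2 tree decomposition is:
Bags: B1 = {b, d, f}  B2 = {b, d, e}  B3 = {a, b, d}  B4 = {b, c, d}
Tree: B1–B2, B2–B3, B3–B4
Each bag holds 3 vertices, so the decomposition has width 2, which upper-bounds the treewidth. Since f–b–e–d–f is a cycle in G, G is not acyclic. Forests are exactly the graphs of treewidth ≤ 1, so tw(G) ≥ 2. Combining the bounds, tw(G) = 2.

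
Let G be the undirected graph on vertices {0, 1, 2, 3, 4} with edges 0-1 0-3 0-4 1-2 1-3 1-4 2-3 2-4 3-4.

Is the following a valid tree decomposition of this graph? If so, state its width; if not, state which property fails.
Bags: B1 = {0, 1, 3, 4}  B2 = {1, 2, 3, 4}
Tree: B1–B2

Vertex coverage: the bags together contain {0, 1, 2, 3, 4}, the full vertex set. Edge coverage: each edge of G has both endpoints in at least one bag. Running intersection: for every vertex, the bags containing it form a connected subtree. All three properties hold, so this is a valid tree decomposition of width max|bag| − 1 = 3, and hence tw(G) ≤ 3.

Yes; width 3.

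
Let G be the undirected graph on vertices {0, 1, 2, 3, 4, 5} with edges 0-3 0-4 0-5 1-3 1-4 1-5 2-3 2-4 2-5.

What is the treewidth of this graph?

A width-3 tree decomposition is:
Bags: B1 = {0, 1, 2, 5}  B2 = {0, 1, 2, 4}  B3 = {0, 1, 2, 3}
Tree: B1–B2, B2–B3
The largest bag has 4 vertices, giving width 3; this decomposition certifies tw(G) ≤ 3. For the lower bound: the 4 vertex sets {2,5}, {0,4}, {1}, {3} are disjoint, each induces a connected subgraph, and every pair is joined by at least one edge of G. Contracting each set to a single vertex therefore yields K_{4} as a minor, and since treewidth is minor-monotone, tw(G) ≥ tw(K_{4}) = 3. Combining the bounds, tw(G) = 3.

3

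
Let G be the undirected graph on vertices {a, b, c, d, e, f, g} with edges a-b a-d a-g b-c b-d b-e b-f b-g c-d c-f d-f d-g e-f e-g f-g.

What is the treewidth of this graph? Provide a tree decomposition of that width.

The largest bag has 4 vertices, giving width 3; this decomposition certifies tw(G) ≤ 3. Conversely, {b, d, f, g} is a clique of size 4, and the vertices of any clique must share a bag in every tree decomposition; so some bag has ≥ 4 vertices and tw(G) ≥ 3. Therefore the treewidth is 3.

Treewidth 3.
One optimal decomposition is:
Bags: B1 = {a, b, d, g}  B2 = {b, d, f, g}  B3 = {b, c, d, f}  B4 = {b, e, f, g}
Tree: B1–B2, B2–B3, B2–B4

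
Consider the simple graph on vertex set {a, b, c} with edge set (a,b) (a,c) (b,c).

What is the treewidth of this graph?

2

A width-2 tree decomposition is:
Bags: B1 = {a, b, c}
Tree: (single bag)
A single bag containing all 3 vertices is trivially a valid decomposition of width 2. Conversely, {a, b, c} is a clique of size 3, and the vertices of any clique must share a bag in every tree decomposition; so some bag has ≥ 3 vertices and tw(G) ≥ 2. Combining the bounds, tw(G) = 2.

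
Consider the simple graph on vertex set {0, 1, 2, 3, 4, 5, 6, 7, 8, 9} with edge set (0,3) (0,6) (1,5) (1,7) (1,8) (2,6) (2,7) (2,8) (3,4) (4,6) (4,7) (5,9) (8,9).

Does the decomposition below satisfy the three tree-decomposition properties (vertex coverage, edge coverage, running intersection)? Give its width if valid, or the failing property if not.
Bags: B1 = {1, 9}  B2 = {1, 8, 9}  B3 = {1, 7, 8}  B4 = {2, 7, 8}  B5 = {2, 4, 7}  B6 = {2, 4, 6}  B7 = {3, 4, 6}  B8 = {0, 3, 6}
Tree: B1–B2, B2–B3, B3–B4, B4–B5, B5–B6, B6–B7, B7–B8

No — vertex 5 appears in no bag.

A tree decomposition must satisfy three properties: every vertex lies in some bag; for every edge, both endpoints lie together in some bag; and for every vertex, the bags containing it form a connected subtree. Here vertex 5 appears in no bag, so the decomposition is invalid.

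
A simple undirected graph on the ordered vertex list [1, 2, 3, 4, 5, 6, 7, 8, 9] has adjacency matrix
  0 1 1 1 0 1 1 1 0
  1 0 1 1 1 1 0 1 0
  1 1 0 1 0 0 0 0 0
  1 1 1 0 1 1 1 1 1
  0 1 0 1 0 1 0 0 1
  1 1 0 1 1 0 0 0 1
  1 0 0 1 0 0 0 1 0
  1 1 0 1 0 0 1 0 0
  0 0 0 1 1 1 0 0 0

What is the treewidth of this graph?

A width-3 tree decomposition is:
Bags: B1 = {1, 2, 4, 6}  B2 = {2, 4, 5, 6}  B3 = {1, 2, 3, 4}  B4 = {1, 2, 4, 8}  B5 = {1, 4, 7, 8}  B6 = {4, 5, 6, 9}
Tree: B1–B2, B1–B3, B3–B4, B4–B5, B2–B6
Every bag has size at most 4, so the width is 4 − 1 = 3 and tw(G) ≤ 3. Conversely, {1, 2, 4, 8} is a clique of size 4, and the vertices of any clique must share a bag in every tree decomposition; so some bag has ≥ 4 vertices and tw(G) ≥ 3. Combining the bounds, tw(G) = 3.

3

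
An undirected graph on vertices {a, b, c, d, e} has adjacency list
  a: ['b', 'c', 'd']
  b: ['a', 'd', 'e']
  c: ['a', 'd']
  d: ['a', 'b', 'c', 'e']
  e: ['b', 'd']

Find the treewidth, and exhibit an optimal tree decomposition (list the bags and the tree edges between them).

Treewidth 2.
One optimal decomposition is:
Bags: B1 = {a, b, d}  B2 = {a, c, d}  B3 = {b, d, e}
Tree: B1–B2, B1–B3

Each bag holds 3 vertices, so the decomposition has width 2, which upper-bounds the treewidth. On the other hand G contains the 3-clique {b, d, e}. A clique must lie in a single bag of any decomposition, so no decomposition can have width below 2. The upper and lower bounds meet at 2, so that is the treewidth.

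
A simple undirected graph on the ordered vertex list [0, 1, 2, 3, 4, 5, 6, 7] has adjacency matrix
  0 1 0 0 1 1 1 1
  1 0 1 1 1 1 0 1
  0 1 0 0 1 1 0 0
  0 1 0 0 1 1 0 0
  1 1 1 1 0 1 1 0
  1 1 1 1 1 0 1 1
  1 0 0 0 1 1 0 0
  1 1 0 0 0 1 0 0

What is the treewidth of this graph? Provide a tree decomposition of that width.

The largest bag has 4 vertices, giving width 3; this decomposition certifies tw(G) ≤ 3. For the lower bound, the 4 vertices {0, 1, 4, 5} are pairwise adjacent, and any tree decomposition puts a clique entirely inside one bag — forcing width ≥ 3. Therefore the treewidth is 3.

Treewidth 3.
Bags: B1 = {1, 2, 4, 5}  B2 = {0, 1, 4, 5}  B3 = {1, 3, 4, 5}  B4 = {0, 4, 5, 6}  B5 = {0, 1, 5, 7}
Tree: B1–B2, B1–B3, B2–B4, B2–B5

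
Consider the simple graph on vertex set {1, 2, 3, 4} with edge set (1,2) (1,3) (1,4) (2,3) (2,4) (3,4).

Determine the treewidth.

3

A width-3 tree decomposition is:
Bags: B1 = {1, 2, 3, 4}
Tree: (single bag)
With just one bag of size 4, the width is 4 − 1 = 3, so tw(G) ≤ 3. For the lower bound, the 4 vertices {1, 2, 3, 4} are pairwise adjacent, and any tree decomposition puts a clique entirely inside one bag — forcing width ≥ 3. Therefore the treewidth is 3.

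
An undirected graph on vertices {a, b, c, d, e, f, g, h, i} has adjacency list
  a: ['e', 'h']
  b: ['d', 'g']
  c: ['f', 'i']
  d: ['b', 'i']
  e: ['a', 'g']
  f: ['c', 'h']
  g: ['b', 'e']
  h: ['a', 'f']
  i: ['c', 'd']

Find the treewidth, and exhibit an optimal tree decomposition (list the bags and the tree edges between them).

Every bag has size at most 3, so the width is 3 − 1 = 2 and tw(G) ≤ 2. The edges c–f–h–a–e–g–b–d–i–c form a cycle, so G is not a tree and its treewidth is at least 2. Therefore the treewidth is 2.

Treewidth 2.
Bags: B1 = {c, f, h}  B2 = {a, c, h}  B3 = {a, c, e}  B4 = {c, e, g}  B5 = {b, c, g}  B6 = {b, c, d}  B7 = {c, d, i}
Tree: B1–B2, B2–B3, B3–B4, B4–B5, B5–B6, B6–B7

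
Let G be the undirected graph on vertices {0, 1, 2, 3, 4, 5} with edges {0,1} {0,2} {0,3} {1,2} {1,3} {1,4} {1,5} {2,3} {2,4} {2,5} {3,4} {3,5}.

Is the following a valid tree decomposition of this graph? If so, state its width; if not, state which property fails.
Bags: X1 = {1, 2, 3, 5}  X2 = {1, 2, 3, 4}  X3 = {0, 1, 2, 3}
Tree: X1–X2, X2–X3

Checking the three conditions: (i) the bags cover all of {0, 1, 2, 3, 4, 5}; (ii) for each edge, some bag contains both endpoints; (iii) the bags containing any fixed vertex form a subtree. All hold, so the decomposition is valid with width 4 − 1 = 3.

Yes; width 3.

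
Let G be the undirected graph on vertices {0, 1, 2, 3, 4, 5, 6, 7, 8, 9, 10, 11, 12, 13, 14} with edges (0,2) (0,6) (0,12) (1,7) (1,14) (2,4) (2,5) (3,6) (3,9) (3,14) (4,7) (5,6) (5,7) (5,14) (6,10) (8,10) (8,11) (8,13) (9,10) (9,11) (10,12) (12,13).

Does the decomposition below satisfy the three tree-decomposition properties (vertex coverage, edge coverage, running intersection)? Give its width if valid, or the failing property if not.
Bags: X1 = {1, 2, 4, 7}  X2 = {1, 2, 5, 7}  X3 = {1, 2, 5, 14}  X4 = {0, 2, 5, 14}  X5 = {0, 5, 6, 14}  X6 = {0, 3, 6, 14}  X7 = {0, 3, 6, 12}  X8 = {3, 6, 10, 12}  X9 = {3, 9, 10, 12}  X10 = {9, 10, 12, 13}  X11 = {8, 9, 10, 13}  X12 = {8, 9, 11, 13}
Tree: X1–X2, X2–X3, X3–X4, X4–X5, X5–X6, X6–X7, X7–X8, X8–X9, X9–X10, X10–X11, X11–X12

Every vertex of G appears in some bag (union = {0, 1, 2, 3, 4, 5, 6, 7, 8, 9, 10, 11, 12, 13, 14}); every edge is covered by a bag; and for each vertex v the set of bags containing v is connected in the bag tree. The decomposition is therefore valid. The largest bag has 4 vertices, so the width is 3.

Yes; width 3.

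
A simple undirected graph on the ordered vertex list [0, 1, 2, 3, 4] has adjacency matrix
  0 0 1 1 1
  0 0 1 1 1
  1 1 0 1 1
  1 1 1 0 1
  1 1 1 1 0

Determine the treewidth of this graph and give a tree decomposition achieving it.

Treewidth 3.
One optimal decomposition is:
Bags: B1 = {1, 2, 3, 4}  B2 = {0, 2, 3, 4}
Tree: B1–B2

Every bag has size at most 4, so the width is 4 − 1 = 3 and tw(G) ≤ 3. Conversely, {0, 2, 3, 4} is a clique of size 4, and the vertices of any clique must share a bag in every tree decomposition; so some bag has ≥ 4 vertices and tw(G) ≥ 3. The upper and lower bounds meet at 3, so that is the treewidth.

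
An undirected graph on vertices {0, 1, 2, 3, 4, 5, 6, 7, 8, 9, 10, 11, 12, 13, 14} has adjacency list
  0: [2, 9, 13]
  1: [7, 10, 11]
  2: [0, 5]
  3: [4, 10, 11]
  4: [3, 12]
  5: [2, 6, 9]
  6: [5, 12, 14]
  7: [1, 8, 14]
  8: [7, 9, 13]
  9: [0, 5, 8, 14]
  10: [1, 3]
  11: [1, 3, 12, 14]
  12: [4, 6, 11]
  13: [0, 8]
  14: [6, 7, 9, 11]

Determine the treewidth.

3

A width-3 tree decomposition is:
Bags: B1 = {0, 2, 8, 13}  B2 = {0, 2, 8, 9}  B3 = {2, 5, 8, 9}  B4 = {5, 7, 8, 9}  B5 = {5, 7, 9, 14}  B6 = {5, 6, 7, 14}  B7 = {1, 6, 7, 14}  B8 = {1, 6, 11, 14}  B9 = {1, 6, 11, 12}  B10 = {1, 10, 11, 12}  B11 = {3, 10, 11, 12}  B12 = {3, 4, 10, 12}
Tree: B1–B2, B2–B3, B3–B4, B4–B5, B5–B6, B6–B7, B7–B8, B8–B9, B9–B10, B10–B11, B11–B12
Every bag has size at most 4, so the width is 4 − 1 = 3 and tw(G) ≤ 3. For the lower bound: the 4 vertex sets {0,2,13}, {8}, {9}, {5,6,7,14} are disjoint, each induces a connected subgraph, and every pair is joined by at least one edge of G. Contracting each set to a single vertex therefore yields K_{4} as a minor, and since treewidth is minor-monotone, tw(G) ≥ tw(K_{4}) = 3. Combining the bounds, tw(G) = 3.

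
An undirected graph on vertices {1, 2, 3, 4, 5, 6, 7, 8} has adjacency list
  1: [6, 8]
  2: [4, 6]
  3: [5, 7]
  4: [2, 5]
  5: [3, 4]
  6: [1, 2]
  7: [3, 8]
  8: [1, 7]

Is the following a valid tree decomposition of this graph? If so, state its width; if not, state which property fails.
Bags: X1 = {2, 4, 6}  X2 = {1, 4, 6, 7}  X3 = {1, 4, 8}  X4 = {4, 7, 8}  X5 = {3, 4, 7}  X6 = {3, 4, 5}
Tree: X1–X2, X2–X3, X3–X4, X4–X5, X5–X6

A tree decomposition must satisfy three properties: every vertex lies in some bag; for every edge, both endpoints lie together in some bag; and for every vertex, the bags containing it form a connected subtree. Here bags containing vertex 7 are not connected in the tree, so the decomposition is invalid.

No — bags containing vertex 7 are not connected in the tree.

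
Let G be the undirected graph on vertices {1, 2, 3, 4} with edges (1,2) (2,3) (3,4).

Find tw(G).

1

A width-1 tree decomposition is:
Bags: B1 = {1, 2}  B2 = {2, 3}  B3 = {3, 4}
Tree: B1–B2, B2–B3
Every bag has size at most 2, so the width is 2 − 1 = 1 and tw(G) ≤ 1. G has an edge, so its treewidth is at least 1. Combining the bounds, tw(G) = 1.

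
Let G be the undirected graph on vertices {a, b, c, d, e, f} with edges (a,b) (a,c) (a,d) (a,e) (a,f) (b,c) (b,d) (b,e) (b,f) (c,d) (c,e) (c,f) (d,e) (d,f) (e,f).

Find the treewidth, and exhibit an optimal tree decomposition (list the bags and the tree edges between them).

Treewidth 5.
One such decomposition:
Bags: B1 = {a, b, c, d, e, f}
Tree: (single bag)

With just one bag of size 6, the width is 6 − 1 = 5, so tw(G) ≤ 5. For the lower bound, the 6 vertices {a, b, c, d, e, f} are pairwise adjacent, and any tree decomposition puts a clique entirely inside one bag — forcing width ≥ 5. Therefore the treewidth is 5.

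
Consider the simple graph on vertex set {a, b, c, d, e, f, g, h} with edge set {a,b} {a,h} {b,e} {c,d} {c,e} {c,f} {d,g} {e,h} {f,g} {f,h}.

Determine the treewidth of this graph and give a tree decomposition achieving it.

Treewidth 2.
Bags: B1 = {d, f, g}  B2 = {c, d, f}  B3 = {c, f, h}  B4 = {c, e, h}  B5 = {a, e, h}  B6 = {a, b, e}
Tree: B1–B2, B2–B3, B3–B4, B4–B5, B5–B6

The largest bag has 3 vertices, giving width 2; this decomposition certifies tw(G) ≤ 2. Since g–d–c–f–g is a cycle in G, G is not acyclic. Forests are exactly the graphs of treewidth ≤ 1, so tw(G) ≥ 2. Combining the bounds, tw(G) = 2.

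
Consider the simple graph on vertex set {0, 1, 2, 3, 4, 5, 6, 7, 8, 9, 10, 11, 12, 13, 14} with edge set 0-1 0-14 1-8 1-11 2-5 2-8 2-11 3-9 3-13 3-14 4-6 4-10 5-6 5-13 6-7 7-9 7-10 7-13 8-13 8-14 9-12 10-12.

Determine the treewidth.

3

A width-3 tree decomposition is:
Bags: B1 = {0, 1, 11, 14}  B2 = {1, 8, 11, 14}  B3 = {2, 8, 11, 14}  B4 = {2, 3, 8, 14}  B5 = {2, 3, 8, 13}  B6 = {2, 3, 5, 13}  B7 = {3, 5, 9, 13}  B8 = {5, 7, 9, 13}  B9 = {5, 6, 7, 9}  B10 = {6, 7, 9, 12}  B11 = {6, 7, 10, 12}  B12 = {4, 6, 10, 12}
Tree: B1–B2, B2–B3, B3–B4, B4–B5, B5–B6, B6–B7, B7–B8, B8–B9, B9–B10, B10–B11, B11–B12
The largest bag has 4 vertices, giving width 3; this decomposition certifies tw(G) ≤ 3. For the lower bound: the 4 vertex sets {0,1,11}, {14}, {8}, {2,3,5,13} are disjoint, each induces a connected subgraph, and every pair is joined by at least one edge of G. Contracting each set to a single vertex therefore yields K_{4} as a minor, and since treewidth is minor-monotone, tw(G) ≥ tw(K_{4}) = 3. Combining the bounds, tw(G) = 3.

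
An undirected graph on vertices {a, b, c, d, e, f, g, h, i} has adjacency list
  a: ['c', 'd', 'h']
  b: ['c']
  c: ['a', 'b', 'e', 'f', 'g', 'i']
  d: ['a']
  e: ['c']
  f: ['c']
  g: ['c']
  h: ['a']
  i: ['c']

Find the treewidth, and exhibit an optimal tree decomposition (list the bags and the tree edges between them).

Treewidth 1.
One optimal decomposition is:
Bags: B1 = {c, g}  B2 = {a, c}  B3 = {c, e}  B4 = {a, d}  B5 = {b, c}  B6 = {a, h}  B7 = {c, i}  B8 = {c, f}
Tree: B1–B2, B1–B3, B2–B4, B1–B5, B4–B6, B1–B7, B7–B8

Each bag holds 2 vertices, so the decomposition has width 1, which upper-bounds the treewidth. G has an edge, so its treewidth is at least 1. Hence tw(G) = 1 exactly.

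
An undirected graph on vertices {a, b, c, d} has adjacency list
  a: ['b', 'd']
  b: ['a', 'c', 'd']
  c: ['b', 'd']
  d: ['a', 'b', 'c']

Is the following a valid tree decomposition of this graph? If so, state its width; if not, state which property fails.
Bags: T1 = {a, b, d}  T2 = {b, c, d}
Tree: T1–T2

Yes; width 2.

Checking the three conditions: (i) the bags cover all of {a, b, c, d}; (ii) for each edge, some bag contains both endpoints; (iii) the bags containing any fixed vertex form a subtree. All hold, so the decomposition is valid with width 3 − 1 = 2.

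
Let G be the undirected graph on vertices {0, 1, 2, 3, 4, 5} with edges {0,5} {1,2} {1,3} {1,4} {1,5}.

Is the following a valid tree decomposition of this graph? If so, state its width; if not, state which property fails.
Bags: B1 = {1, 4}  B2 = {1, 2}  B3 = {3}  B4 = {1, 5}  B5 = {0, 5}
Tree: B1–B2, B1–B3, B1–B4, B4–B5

No — edge (1,3) lies in no bag.

A tree decomposition must satisfy three properties: every vertex lies in some bag; for every edge, both endpoints lie together in some bag; and for every vertex, the bags containing it form a connected subtree. Here edge (1,3) lies in no bag, so the decomposition is invalid.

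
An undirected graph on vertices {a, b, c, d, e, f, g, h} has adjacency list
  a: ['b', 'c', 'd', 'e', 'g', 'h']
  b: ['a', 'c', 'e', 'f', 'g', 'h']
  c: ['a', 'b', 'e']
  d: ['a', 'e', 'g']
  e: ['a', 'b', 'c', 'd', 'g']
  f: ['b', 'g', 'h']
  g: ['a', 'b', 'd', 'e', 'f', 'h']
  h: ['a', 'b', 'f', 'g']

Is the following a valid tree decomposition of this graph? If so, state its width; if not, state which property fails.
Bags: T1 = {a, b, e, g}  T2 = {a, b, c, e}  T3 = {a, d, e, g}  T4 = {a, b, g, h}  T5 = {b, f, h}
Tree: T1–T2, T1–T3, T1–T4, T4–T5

No — edge (g,f) lies in no bag.

A tree decomposition must satisfy three properties: every vertex lies in some bag; for every edge, both endpoints lie together in some bag; and for every vertex, the bags containing it form a connected subtree. Here edge (g,f) lies in no bag, so the decomposition is invalid.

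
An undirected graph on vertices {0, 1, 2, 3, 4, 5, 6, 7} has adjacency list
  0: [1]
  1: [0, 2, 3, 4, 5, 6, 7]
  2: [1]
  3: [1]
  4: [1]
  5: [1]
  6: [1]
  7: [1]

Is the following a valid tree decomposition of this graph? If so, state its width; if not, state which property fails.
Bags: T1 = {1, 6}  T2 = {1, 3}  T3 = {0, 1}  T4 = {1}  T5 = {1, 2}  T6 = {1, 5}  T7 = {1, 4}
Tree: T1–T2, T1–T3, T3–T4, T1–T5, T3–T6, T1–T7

A tree decomposition must satisfy three properties: every vertex lies in some bag; for every edge, both endpoints lie together in some bag; and for every vertex, the bags containing it form a connected subtree. Here vertex 7 appears in no bag, so the decomposition is invalid.

No — vertex 7 appears in no bag.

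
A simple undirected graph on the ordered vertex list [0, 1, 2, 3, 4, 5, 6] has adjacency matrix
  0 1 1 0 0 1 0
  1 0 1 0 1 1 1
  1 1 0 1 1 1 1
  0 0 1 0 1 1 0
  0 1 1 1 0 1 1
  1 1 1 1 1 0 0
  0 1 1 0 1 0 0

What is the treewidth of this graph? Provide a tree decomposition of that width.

Every bag has size at most 4, so the width is 4 − 1 = 3 and tw(G) ≤ 3. For the lower bound, the 4 vertices {0, 1, 2, 5} are pairwise adjacent, and any tree decomposition puts a clique entirely inside one bag — forcing width ≥ 3. The upper and lower bounds meet at 3, so that is the treewidth.

Treewidth 3.
One optimal decomposition is:
Bags: B1 = {1, 2, 4, 5}  B2 = {1, 2, 4, 6}  B3 = {0, 1, 2, 5}  B4 = {2, 3, 4, 5}
Tree: B1–B2, B1–B3, B1–B4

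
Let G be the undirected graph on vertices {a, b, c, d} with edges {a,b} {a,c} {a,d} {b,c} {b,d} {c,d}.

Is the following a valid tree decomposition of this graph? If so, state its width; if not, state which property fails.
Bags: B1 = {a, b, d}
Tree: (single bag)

No — vertex c appears in no bag.

A tree decomposition must satisfy three properties: every vertex lies in some bag; for every edge, both endpoints lie together in some bag; and for every vertex, the bags containing it form a connected subtree. Here vertex c appears in no bag, so the decomposition is invalid.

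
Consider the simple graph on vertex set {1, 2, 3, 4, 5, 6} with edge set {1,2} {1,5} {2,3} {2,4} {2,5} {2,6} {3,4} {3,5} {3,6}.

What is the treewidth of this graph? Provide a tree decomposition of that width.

Treewidth 2.
Bags: B1 = {2, 3, 6}  B2 = {2, 3, 4}  B3 = {2, 3, 5}  B4 = {1, 2, 5}
Tree: B1–B2, B1–B3, B3–B4

Each bag holds 3 vertices, so the decomposition has width 2, which upper-bounds the treewidth. Conversely, {1, 2, 5} is a clique of size 3, and the vertices of any clique must share a bag in every tree decomposition; so some bag has ≥ 3 vertices and tw(G) ≥ 2. Hence tw(G) = 2 exactly.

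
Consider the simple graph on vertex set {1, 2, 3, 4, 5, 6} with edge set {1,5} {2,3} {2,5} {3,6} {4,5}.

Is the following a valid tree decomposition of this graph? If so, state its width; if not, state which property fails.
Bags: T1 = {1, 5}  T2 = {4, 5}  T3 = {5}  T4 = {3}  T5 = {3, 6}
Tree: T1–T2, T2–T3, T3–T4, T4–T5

No — vertex 2 appears in no bag.

A tree decomposition must satisfy three properties: every vertex lies in some bag; for every edge, both endpoints lie together in some bag; and for every vertex, the bags containing it form a connected subtree. Here vertex 2 appears in no bag, so the decomposition is invalid.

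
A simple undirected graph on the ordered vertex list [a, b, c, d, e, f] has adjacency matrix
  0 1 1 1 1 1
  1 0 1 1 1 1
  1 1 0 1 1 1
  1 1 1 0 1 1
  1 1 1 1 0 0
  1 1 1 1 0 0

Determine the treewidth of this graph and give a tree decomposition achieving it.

Each bag holds 5 vertices, so the decomposition has width 4, which upper-bounds the treewidth. On the other hand G contains the 5-clique {a, b, c, d, e}. A clique must lie in a single bag of any decomposition, so no decomposition can have width below 4. The upper and lower bounds meet at 4, so that is the treewidth.

Treewidth 4.
Bags: B1 = {a, b, c, d, e}  B2 = {a, b, c, d, f}
Tree: B1–B2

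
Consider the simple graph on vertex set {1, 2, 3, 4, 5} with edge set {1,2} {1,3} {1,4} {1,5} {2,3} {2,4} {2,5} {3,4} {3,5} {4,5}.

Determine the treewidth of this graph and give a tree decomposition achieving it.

A single bag containing all 5 vertices is trivially a valid decomposition of width 4. Conversely, {1, 2, 3, 4, 5} is a clique of size 5, and the vertices of any clique must share a bag in every tree decomposition; so some bag has ≥ 5 vertices and tw(G) ≥ 4. Therefore the treewidth is 4.

Treewidth 4.
One optimal decomposition is:
Bags: B1 = {1, 2, 3, 4, 5}
Tree: (single bag)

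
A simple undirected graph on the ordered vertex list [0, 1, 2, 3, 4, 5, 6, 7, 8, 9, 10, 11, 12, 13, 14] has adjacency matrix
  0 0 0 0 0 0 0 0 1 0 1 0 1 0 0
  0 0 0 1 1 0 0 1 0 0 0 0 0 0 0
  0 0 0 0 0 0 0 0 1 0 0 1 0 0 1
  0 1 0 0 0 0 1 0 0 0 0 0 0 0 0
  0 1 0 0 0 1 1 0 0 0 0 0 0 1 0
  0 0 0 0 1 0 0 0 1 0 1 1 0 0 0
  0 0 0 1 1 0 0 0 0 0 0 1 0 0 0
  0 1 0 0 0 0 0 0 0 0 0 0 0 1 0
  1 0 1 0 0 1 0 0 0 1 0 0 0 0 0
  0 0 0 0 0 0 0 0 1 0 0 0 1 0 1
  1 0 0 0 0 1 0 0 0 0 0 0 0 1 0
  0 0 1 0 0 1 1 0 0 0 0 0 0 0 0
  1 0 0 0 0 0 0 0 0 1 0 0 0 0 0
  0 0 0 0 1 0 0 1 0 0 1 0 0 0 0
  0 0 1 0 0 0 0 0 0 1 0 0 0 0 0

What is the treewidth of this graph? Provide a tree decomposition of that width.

Every bag has size at most 4, so the width is 4 − 1 = 3 and tw(G) ≤ 3. For the lower bound: the 4 vertex sets {1,3,7}, {13}, {4}, {5,6,10,11} are disjoint, each induces a connected subgraph, and every pair is joined by at least one edge of G. Contracting each set to a single vertex therefore yields K_{4} as a minor, and since treewidth is minor-monotone, tw(G) ≥ tw(K_{4}) = 3. Combining the bounds, tw(G) = 3.

Treewidth 3.
One such decomposition:
Bags: B1 = {1, 3, 7, 13}  B2 = {1, 3, 4, 13}  B3 = {3, 4, 6, 13}  B4 = {4, 6, 10, 13}  B5 = {4, 5, 6, 10}  B6 = {5, 6, 10, 11}  B7 = {0, 5, 10, 11}  B8 = {0, 5, 8, 11}  B9 = {0, 2, 8, 11}  B10 = {0, 2, 8, 12}  B11 = {2, 8, 9, 12}  B12 = {2, 9, 12, 14}
Tree: B1–B2, B2–B3, B3–B4, B4–B5, B5–B6, B6–B7, B7–B8, B8–B9, B9–B10, B10–B11, B11–B12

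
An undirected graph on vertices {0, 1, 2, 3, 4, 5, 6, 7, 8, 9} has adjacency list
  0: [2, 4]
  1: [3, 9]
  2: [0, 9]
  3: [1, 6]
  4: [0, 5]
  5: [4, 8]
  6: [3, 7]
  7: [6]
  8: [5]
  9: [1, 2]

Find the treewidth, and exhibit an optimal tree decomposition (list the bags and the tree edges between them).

Treewidth 1.
One optimal decomposition is:
Bags: B1 = {6, 7}  B2 = {3, 6}  B3 = {1, 3}  B4 = {1, 9}  B5 = {2, 9}  B6 = {0, 2}  B7 = {0, 4}  B8 = {4, 5}  B9 = {5, 8}
Tree: B1–B2, B2–B3, B3–B4, B4–B5, B5–B6, B6–B7, B7–B8, B8–B9

Every bag has size at most 2, so the width is 2 − 1 = 1 and tw(G) ≤ 1. G has an edge, so its treewidth is at least 1. Therefore the treewidth is 1.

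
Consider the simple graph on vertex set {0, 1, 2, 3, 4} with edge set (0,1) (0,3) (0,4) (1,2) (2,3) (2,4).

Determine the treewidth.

2

A width-2 tree decomposition is:
Bags: B1 = {0, 1, 2}  B2 = {0, 2, 3}  B3 = {0, 2, 4}
Tree: B1–B2, B2–B3
The largest bag has 3 vertices, giving width 2; this decomposition certifies tw(G) ≤ 2. For the lower bound, G contains the cycle 0–1–2–3–0, so G is not a forest; only forests have treewidth ≤ 1, hence tw(G) ≥ 2. Therefore the treewidth is 2.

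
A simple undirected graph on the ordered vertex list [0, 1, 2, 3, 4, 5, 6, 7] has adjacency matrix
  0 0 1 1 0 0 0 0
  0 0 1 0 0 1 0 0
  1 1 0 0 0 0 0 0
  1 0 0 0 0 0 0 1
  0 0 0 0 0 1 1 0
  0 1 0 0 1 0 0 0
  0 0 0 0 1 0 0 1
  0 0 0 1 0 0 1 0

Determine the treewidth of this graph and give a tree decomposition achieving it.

The largest bag has 3 vertices, giving width 2; this decomposition certifies tw(G) ≤ 2. Since 5–1–2–0–3–7–6–4–5 is a cycle in G, G is not acyclic. Forests are exactly the graphs of treewidth ≤ 1, so tw(G) ≥ 2. The upper and lower bounds meet at 2, so that is the treewidth.

Treewidth 2.
One such decomposition:
Bags: B1 = {1, 2, 5}  B2 = {0, 2, 5}  B3 = {0, 3, 5}  B4 = {3, 5, 7}  B5 = {5, 6, 7}  B6 = {4, 5, 6}
Tree: B1–B2, B2–B3, B3–B4, B4–B5, B5–B6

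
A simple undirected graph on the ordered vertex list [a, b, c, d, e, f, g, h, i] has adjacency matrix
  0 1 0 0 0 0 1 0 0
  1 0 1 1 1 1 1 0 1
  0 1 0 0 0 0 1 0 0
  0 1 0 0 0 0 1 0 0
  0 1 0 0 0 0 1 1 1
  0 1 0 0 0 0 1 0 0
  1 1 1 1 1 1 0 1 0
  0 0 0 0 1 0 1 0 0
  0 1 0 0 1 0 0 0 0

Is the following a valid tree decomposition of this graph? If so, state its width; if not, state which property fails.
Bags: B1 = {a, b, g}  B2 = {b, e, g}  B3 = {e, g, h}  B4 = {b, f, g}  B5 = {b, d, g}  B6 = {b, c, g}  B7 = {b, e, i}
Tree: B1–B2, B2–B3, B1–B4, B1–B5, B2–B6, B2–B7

Every vertex of G appears in some bag (union = {a, b, c, d, e, f, g, h, i}); every edge is covered by a bag; and for each vertex v the set of bags containing v is connected in the bag tree. The decomposition is therefore valid. The largest bag has 3 vertices, so the width is 2.

Yes; width 2.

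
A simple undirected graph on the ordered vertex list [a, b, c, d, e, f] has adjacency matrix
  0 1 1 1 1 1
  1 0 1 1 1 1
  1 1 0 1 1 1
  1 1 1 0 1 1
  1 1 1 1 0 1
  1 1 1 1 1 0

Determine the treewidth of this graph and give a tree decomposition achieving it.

A single bag containing all 6 vertices is trivially a valid decomposition of width 5. On the other hand G contains the 6-clique {a, b, c, d, e, f}. A clique must lie in a single bag of any decomposition, so no decomposition can have width below 5. Therefore the treewidth is 5.

Treewidth 5.
One such decomposition:
Bags: B1 = {a, b, c, d, e, f}
Tree: (single bag)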